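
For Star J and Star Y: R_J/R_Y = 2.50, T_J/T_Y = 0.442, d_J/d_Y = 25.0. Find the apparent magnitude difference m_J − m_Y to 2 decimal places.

8.55

L_J/L_Y = (2.50)²(0.442)⁴ = 0.2385.
F_J/F_Y = (L_J/L_Y)/(d_J/d_Y)² = 0.2385/625.0 = 3.817×10^-4.
m_J − m_Y = −2.5 log₁₀(3.817×10^-4) = 8.55.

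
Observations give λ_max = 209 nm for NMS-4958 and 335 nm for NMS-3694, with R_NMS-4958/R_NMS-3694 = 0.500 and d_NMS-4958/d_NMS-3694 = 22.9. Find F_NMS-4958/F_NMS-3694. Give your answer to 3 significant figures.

Wien's law: T_NMS-4958/T_NMS-3694 = λ_NMS-3694/λ_NMS-4958 = 335/209 = 1.603.
L_NMS-4958/L_NMS-3694 = (R_NMS-4958/R_NMS-3694)²(T_NMS-4958/T_NMS-3694)⁴ = (0.500)²(1.603)⁴ = 1.650.
F_NMS-4958/F_NMS-3694 = (L_NMS-4958/L_NMS-3694)/(d_NMS-4958/d_NMS-3694)² = 1.650/(22.9)² = 0.003147.

0.00315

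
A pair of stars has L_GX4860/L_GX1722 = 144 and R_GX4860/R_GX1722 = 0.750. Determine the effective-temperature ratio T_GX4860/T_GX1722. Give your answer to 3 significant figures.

L ∝ R²T⁴ gives T ∝ (L/R²)^(1/4), so
T_GX4860/T_GX1722 = (144 / 0.750²)^(1/4) = (256.0)^(1/4) = 4.000.

4.00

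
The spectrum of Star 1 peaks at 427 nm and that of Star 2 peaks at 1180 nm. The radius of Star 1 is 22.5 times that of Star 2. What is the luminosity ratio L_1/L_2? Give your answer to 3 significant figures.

Wien's law gives T ∝ 1/λ_max, so T_1/T_2 = λ_2/λ_1 = 1180/427 = 2.763.
Then L ∝ R²T⁴ gives L_1/L_2 = (22.5)² × (2.763)⁴ = 506.2 × 58.32 = 2.952×10^4.

2.95×10^4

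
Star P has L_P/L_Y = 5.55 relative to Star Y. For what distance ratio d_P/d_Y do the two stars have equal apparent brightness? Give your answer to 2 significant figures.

2.4

Equal flux requires L_P/d_P² = L_Y/d_Y², so d_P/d_Y = √(L_P/L_Y)
= √(5.55) = 2.356.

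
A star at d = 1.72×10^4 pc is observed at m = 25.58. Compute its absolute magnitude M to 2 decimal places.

9.40

M = m − 5 log₁₀(d/10 pc) = 25.58 − 5 log₁₀(1.72×10^4/10)
  = 25.58 − 5 × 3.236 = 25.58 − 16.18 = 9.40.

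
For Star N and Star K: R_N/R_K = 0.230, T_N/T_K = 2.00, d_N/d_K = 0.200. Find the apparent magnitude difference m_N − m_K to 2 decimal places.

-3.31

L_N/L_K = (0.230)²(2.00)⁴ = 0.8464.
F_N/F_K = (L_N/L_K)/(d_N/d_K)² = 0.8464/0.04000 = 21.16.
m_N − m_K = −2.5 log₁₀(21.16) = -3.31.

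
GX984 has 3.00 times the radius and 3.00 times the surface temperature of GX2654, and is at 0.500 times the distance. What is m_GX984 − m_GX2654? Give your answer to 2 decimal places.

-8.66

L_GX984/L_GX2654 = (3.00)²(3.00)⁴ = 729.0.
F_GX984/F_GX2654 = (L_GX984/L_GX2654)/(d_GX984/d_GX2654)² = 729.0/0.2500 = 2916.
m_GX984 − m_GX2654 = −2.5 log₁₀(2916) = -8.66.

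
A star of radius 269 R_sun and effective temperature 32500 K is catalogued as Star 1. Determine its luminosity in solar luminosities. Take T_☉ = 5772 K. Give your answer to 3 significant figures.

L/L_☉ = (R/R_☉)² (T/T_☉)⁴ = (269)² × (32500/5772)⁴
       = 7.236×10^4 × (5.631)⁴ = 7.236×10^4 × 1005 = 7.273×10^7.

7.27×10^7 solar luminosities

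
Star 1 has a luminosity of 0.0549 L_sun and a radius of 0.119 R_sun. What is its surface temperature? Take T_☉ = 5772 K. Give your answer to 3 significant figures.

T/T_☉ = (L/L_☉)^(1/4) / (R/R_☉)^(1/2)
T = 5772 × (0.0549)^(1/4) / √(0.119) = 5772 × 0.4841 / 0.3450 = 8099 K.

8.10×10^3 K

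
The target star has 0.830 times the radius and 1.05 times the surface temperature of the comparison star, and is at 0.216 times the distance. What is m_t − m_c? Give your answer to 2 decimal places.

-3.14

L_t/L_c = (0.830)²(1.05)⁴ = 0.8374.
F_t/F_c = (L_t/L_c)/(d_t/d_c)² = 0.8374/0.04666 = 17.95.
m_t − m_c = −2.5 log₁₀(17.95) = -3.14.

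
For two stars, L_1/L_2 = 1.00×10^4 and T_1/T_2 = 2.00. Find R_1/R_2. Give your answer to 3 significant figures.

L ∝ R²T⁴ gives R ∝ √L / T², so
R_1/R_2 = √(1.00×10^4) / (2.00)² = 100.0 / 4.000 = 25.00.

25.0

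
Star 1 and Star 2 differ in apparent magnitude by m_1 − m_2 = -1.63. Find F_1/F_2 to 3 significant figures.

4.49

F_1/F_2 = 10^(−(m_1 − m_2)/2.5) = 10^(1.63/2.5) = 10^0.652 = 4.487.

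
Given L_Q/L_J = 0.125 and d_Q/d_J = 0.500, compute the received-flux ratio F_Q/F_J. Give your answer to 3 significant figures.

F = L/(4πd²), so F_Q/F_J = (L_Q/L_J) / (d_Q/d_J)²
= 0.125 / (0.500)² = 0.125 / 0.2500 = 0.5000.

0.500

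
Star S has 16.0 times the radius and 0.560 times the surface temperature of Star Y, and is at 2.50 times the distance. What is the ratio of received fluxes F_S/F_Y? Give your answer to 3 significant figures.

4.03

L_S/L_Y = (R_S/R_Y)²(T_S/T_Y)⁴ = (16.0)² × (0.560)⁴ = 25.18.
F_S/F_Y = (L_S/L_Y)/(d_S/d_Y)² = 25.18 / (2.50)² = 4.028.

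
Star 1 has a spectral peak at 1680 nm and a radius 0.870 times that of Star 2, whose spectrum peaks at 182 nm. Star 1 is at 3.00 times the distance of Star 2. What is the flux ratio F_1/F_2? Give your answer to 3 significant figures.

1.16×10^-5

Wien's law: T_1/T_2 = λ_2/λ_1 = 182/1680 = 0.1083.
L_1/L_2 = (R_1/R_2)²(T_1/T_2)⁴ = (0.870)²(0.1083)⁴ = 1.043×10^-4.
F_1/F_2 = (L_1/L_2)/(d_1/d_2)² = 1.043×10^-4/(3.00)² = 1.158×10^-5.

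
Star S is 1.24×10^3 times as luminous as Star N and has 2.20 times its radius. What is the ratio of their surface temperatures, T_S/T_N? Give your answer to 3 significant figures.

4.00

L ∝ R²T⁴ gives T ∝ (L/R²)^(1/4), so
T_S/T_N = (1.24×10^3 / 2.20²)^(1/4) = (256.2)^(1/4) = 4.001.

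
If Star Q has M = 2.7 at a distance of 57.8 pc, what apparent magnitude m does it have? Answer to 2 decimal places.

m = M + 5 log₁₀(d/10 pc) = 2.7 + 5 log₁₀(57.8/10)
  = 2.7 + 5 × 0.762 = 2.7 + 3.81 = 6.51.

6.51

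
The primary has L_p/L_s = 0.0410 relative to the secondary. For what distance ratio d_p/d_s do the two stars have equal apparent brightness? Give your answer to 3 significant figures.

Equal flux requires L_p/d_p² = L_s/d_s², so d_p/d_s = √(L_p/L_s)
= √(0.0410) = 0.2025.

0.202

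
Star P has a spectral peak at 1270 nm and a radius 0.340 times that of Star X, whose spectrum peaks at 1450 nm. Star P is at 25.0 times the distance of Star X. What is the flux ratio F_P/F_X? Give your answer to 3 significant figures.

Wien's law: T_P/T_X = λ_X/λ_P = 1450/1270 = 1.142.
L_P/L_X = (R_P/R_X)²(T_P/T_X)⁴ = (0.340)²(1.142)⁴ = 0.1964.
F_P/F_X = (L_P/L_X)/(d_P/d_X)² = 0.1964/(25.0)² = 3.143×10^-4.

3.14×10^-4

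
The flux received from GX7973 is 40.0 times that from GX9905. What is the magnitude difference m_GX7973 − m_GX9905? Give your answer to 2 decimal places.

-4.01

m_GX7973 − m_GX9905 = −2.5 log₁₀(F_GX7973/F_GX9905) = −2.5 log₁₀(40.0) = −2.5 × (1.602) = -4.005.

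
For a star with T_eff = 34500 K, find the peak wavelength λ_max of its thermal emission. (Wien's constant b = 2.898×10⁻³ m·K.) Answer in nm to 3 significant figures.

λ_max = b/T = 2.898×10⁻³ / 34500 = 8.40×10^-8 m = 84.00 nm.

84.0 nm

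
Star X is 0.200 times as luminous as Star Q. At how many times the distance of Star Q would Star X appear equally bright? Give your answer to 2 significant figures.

0.45

Equal flux requires L_X/d_X² = L_Q/d_Q², so d_X/d_Q = √(L_X/L_Q)
= √(0.200) = 0.4472.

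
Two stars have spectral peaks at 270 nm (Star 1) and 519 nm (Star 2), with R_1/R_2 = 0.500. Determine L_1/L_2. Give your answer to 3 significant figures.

Wien's law gives T ∝ 1/λ_max, so T_1/T_2 = λ_2/λ_1 = 519/270 = 1.922.
Then L ∝ R²T⁴ gives L_1/L_2 = (0.500)² × (1.922)⁴ = 0.2500 × 13.65 = 3.413.

3.41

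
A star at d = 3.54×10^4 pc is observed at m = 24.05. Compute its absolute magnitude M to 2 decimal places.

6.30

M = m − 5 log₁₀(d/10 pc) = 24.05 − 5 log₁₀(3.54×10^4/10)
  = 24.05 − 5 × 3.549 = 24.05 − 17.75 = 6.30.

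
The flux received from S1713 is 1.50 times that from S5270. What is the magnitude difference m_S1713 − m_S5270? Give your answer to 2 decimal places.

-0.44

m_S1713 − m_S5270 = −2.5 log₁₀(F_S1713/F_S5270) = −2.5 log₁₀(1.50) = −2.5 × (0.176) = -0.440.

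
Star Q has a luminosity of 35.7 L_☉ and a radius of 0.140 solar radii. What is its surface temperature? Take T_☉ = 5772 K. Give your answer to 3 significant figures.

3.77×10^4 K

T/T_☉ = (L/L_☉)^(1/4) / (R/R_☉)^(1/2)
T = 5772 × (35.7)^(1/4) / √(0.140) = 5772 × 2.444 / 0.3742 = 3.771×10^4 K.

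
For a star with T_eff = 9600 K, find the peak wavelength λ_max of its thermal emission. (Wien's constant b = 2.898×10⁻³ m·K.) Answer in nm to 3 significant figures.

302 nm

λ_max = b/T = 2.898×10⁻³ / 9600 = 3.02×10^-7 m = 301.9 nm.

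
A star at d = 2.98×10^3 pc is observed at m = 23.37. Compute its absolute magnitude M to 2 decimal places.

11.00

M = m − 5 log₁₀(d/10 pc) = 23.37 − 5 log₁₀(2.98×10^3/10)
  = 23.37 − 5 × 2.474 = 23.37 − 12.37 = 11.00.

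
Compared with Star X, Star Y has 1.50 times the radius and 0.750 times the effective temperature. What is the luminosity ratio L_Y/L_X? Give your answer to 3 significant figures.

0.712

From the Stefan–Boltzmann law, L ∝ R²T⁴, so
L_Y/L_X = (R_Y/R_X)² (T_Y/T_X)⁴ = (1.50)² × (0.750)⁴ = 2.250 × 0.3164 = 0.7119.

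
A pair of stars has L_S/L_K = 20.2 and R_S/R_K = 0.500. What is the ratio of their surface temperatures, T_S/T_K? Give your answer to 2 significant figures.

L ∝ R²T⁴ gives T ∝ (L/R²)^(1/4), so
T_S/T_K = (20.2 / 0.500²)^(1/4) = (80.80)^(1/4) = 2.998.

3.0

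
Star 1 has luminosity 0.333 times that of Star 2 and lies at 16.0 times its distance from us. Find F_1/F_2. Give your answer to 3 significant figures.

0.00130

F = L/(4πd²), so F_1/F_2 = (L_1/L_2) / (d_1/d_2)²
= 0.333 / (16.0)² = 0.333 / 256.0 = 0.001301.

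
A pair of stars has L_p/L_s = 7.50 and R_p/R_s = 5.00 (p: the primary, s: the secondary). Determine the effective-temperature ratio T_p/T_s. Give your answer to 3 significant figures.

L ∝ R²T⁴ gives T ∝ (L/R²)^(1/4), so
T_p/T_s = (7.50 / 5.00²)^(1/4) = (0.3000)^(1/4) = 0.7401.

0.740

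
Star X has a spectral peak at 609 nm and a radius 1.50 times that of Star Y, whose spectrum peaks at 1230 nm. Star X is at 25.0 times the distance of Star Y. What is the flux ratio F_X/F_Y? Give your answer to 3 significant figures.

0.0599

Wien's law: T_X/T_Y = λ_Y/λ_X = 1230/609 = 2.020.
L_X/L_Y = (R_X/R_Y)²(T_X/T_Y)⁴ = (1.50)²(2.020)⁴ = 37.44.
F_X/F_Y = (L_X/L_Y)/(d_X/d_Y)² = 37.44/(25.0)² = 0.05990.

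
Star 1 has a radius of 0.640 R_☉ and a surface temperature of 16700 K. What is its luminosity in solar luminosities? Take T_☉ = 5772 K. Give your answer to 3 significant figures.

L/L_☉ = (R/R_☉)² (T/T_☉)⁴ = (0.640)² × (16700/5772)⁴
       = 0.4096 × (2.893)⁴ = 0.4096 × 70.07 = 28.70.

28.7 solar luminosities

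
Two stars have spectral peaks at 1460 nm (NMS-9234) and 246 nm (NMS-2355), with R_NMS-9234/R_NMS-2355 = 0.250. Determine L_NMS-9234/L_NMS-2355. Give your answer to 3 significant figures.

Wien's law gives T ∝ 1/λ_max, so T_NMS-9234/T_NMS-2355 = λ_NMS-2355/λ_NMS-9234 = 246/1460 = 0.1685.
Then L ∝ R²T⁴ gives L_NMS-9234/L_NMS-2355 = (0.250)² × (0.1685)⁴ = 0.06250 × 8.060×10^-4 = 5.037×10^-5.

5.04×10^-5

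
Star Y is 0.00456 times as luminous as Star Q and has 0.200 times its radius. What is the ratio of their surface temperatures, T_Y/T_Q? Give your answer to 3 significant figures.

L ∝ R²T⁴ gives T ∝ (L/R²)^(1/4), so
T_Y/T_Q = (0.00456 / 0.200²)^(1/4) = (0.1140)^(1/4) = 0.5811.

0.581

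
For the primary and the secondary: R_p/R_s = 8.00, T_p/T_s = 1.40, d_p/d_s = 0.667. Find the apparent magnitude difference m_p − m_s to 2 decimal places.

-6.86

L_p/L_s = (8.00)²(1.40)⁴ = 245.9.
F_p/F_s = (L_p/L_s)/(d_p/d_s)² = 245.9/0.4449 = 552.6.
m_p − m_s = −2.5 log₁₀(552.6) = -6.86.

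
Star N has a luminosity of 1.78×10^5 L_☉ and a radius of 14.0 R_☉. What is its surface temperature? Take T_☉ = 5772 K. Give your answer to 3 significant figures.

3.17×10^4 K

T/T_☉ = (L/L_☉)^(1/4) / (R/R_☉)^(1/2)
T = 5772 × (1.78×10^5)^(1/4) / √(14.0) = 5772 × 20.54 / 3.742 = 3.169×10^4 K.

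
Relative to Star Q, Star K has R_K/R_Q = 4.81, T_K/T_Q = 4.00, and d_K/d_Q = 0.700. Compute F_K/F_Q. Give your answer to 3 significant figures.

L_K/L_Q = (R_K/R_Q)²(T_K/T_Q)⁴ = (4.81)² × (4.00)⁴ = 5923.
F_K/F_Q = (L_K/L_Q)/(d_K/d_Q)² = 5923 / (0.700)² = 1.209×10^4.

1.21×10^4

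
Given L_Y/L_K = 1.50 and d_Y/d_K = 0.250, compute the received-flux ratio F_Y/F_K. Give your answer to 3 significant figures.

F = L/(4πd²), so F_Y/F_K = (L_Y/L_K) / (d_Y/d_K)²
= 1.50 / (0.250)² = 1.50 / 0.06250 = 24.00.

24.0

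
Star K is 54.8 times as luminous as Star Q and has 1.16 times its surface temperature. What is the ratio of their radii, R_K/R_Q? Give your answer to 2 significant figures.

L ∝ R²T⁴ gives R ∝ √L / T², so
R_K/R_Q = √(54.8) / (1.16)² = 7.403 / 1.346 = 5.501.

5.5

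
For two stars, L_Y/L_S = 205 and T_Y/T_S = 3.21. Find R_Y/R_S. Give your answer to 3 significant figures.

L ∝ R²T⁴ gives R ∝ √L / T², so
R_Y/R_S = √(205) / (3.21)² = 14.32 / 10.30 = 1.390.

1.39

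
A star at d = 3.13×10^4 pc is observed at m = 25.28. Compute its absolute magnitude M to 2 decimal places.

M = m − 5 log₁₀(d/10 pc) = 25.28 − 5 log₁₀(3.13×10^4/10)
  = 25.28 − 5 × 3.496 = 25.28 − 17.48 = 7.80.

7.80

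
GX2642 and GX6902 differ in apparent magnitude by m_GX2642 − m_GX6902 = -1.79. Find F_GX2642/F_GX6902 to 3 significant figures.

5.20

F_GX2642/F_GX6902 = 10^(−(m_GX2642 − m_GX6902)/2.5) = 10^(1.79/2.5) = 10^0.716 = 5.200.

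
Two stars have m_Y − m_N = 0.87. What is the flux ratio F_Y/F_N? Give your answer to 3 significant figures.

0.449

F_Y/F_N = 10^(−(m_Y − m_N)/2.5) = 10^(-0.87/2.5) = 10^-0.348 = 0.4487.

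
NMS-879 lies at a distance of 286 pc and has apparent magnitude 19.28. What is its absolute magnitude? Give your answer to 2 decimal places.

12.00

M = m − 5 log₁₀(d/10 pc) = 19.28 − 5 log₁₀(286/10)
  = 19.28 − 5 × 1.456 = 19.28 − 7.28 = 12.00.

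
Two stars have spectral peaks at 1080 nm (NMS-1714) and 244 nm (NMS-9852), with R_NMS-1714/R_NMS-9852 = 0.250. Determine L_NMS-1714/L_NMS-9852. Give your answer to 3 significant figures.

1.63×10^-4

Wien's law gives T ∝ 1/λ_max, so T_NMS-1714/T_NMS-9852 = λ_NMS-9852/λ_NMS-1714 = 244/1080 = 0.2259.
Then L ∝ R²T⁴ gives L_NMS-1714/L_NMS-9852 = (0.250)² × (0.2259)⁴ = 0.06250 × 0.002605 = 1.628×10^-4.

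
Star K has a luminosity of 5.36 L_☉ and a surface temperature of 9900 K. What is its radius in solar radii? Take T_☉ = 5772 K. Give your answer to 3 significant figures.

0.787 solar radii

R/R_☉ = √(L/L_☉) / (T/T_☉)² = √(5.36) / (1.715)²
       = 2.315 / 2.942 = 0.7870.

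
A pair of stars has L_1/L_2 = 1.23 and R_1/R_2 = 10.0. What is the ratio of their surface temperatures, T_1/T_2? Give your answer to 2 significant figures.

0.33

L ∝ R²T⁴ gives T ∝ (L/R²)^(1/4), so
T_1/T_2 = (1.23 / 10.0²)^(1/4) = (0.01230)^(1/4) = 0.3330.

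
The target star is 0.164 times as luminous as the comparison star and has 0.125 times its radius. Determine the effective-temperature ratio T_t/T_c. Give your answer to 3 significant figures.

L ∝ R²T⁴ gives T ∝ (L/R²)^(1/4), so
T_t/T_c = (0.164 / 0.125²)^(1/4) = (10.50)^(1/4) = 1.800.

1.80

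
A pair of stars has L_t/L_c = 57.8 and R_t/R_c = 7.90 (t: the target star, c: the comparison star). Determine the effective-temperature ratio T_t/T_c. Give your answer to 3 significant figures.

0.981

L ∝ R²T⁴ gives T ∝ (L/R²)^(1/4), so
T_t/T_c = (57.8 / 7.90²)^(1/4) = (0.9261)^(1/4) = 0.9810.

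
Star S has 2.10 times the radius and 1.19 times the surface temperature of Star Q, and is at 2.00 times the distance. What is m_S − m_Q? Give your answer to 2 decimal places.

L_S/L_Q = (2.10)²(1.19)⁴ = 8.844.
F_S/F_Q = (L_S/L_Q)/(d_S/d_Q)² = 8.844/4.000 = 2.211.
m_S − m_Q = −2.5 log₁₀(2.211) = -0.86.

-0.86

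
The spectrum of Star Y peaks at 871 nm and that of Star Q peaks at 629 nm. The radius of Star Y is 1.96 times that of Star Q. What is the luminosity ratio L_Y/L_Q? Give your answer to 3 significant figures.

1.04

Wien's law gives T ∝ 1/λ_max, so T_Y/T_Q = λ_Q/λ_Y = 629/871 = 0.7222.
Then L ∝ R²T⁴ gives L_Y/L_Q = (1.96)² × (0.7222)⁴ = 3.842 × 0.2720 = 1.045.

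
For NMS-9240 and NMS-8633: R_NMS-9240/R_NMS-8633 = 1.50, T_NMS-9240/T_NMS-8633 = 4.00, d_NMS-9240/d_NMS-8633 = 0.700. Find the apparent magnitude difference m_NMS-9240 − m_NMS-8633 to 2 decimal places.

-7.68

L_NMS-9240/L_NMS-8633 = (1.50)²(4.00)⁴ = 576.0.
F_NMS-9240/F_NMS-8633 = (L_NMS-9240/L_NMS-8633)/(d_NMS-9240/d_NMS-8633)² = 576.0/0.4900 = 1176.
m_NMS-9240 − m_NMS-8633 = −2.5 log₁₀(1176) = -7.68.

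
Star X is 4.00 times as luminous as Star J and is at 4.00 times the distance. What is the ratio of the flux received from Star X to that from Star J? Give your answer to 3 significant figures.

0.250

F = L/(4πd²), so F_X/F_J = (L_X/L_J) / (d_X/d_J)²
= 4.00 / (4.00)² = 4.00 / 16.00 = 0.2500.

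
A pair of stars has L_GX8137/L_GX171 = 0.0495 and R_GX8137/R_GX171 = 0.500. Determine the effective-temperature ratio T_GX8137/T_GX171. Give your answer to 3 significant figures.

0.667

L ∝ R²T⁴ gives T ∝ (L/R²)^(1/4), so
T_GX8137/T_GX171 = (0.0495 / 0.500²)^(1/4) = (0.1980)^(1/4) = 0.6671.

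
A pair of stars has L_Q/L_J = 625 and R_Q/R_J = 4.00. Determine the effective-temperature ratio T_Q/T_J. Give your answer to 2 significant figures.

L ∝ R²T⁴ gives T ∝ (L/R²)^(1/4), so
T_Q/T_J = (625 / 4.00²)^(1/4) = (39.06)^(1/4) = 2.500.

2.5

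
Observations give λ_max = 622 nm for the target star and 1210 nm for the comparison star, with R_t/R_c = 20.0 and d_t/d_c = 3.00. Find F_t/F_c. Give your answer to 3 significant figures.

Wien's law: T_t/T_c = λ_c/λ_t = 1210/622 = 1.945.
L_t/L_c = (R_t/R_c)²(T_t/T_c)⁴ = (20.0)²(1.945)⁴ = 5728.
F_t/F_c = (L_t/L_c)/(d_t/d_c)² = 5728/(3.00)² = 636.5.

636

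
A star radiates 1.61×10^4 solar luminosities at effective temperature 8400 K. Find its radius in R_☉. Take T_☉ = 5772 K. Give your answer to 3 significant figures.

R/R_☉ = √(L/L_☉) / (T/T_☉)² = √(1.61×10^4) / (1.455)²
       = 126.9 / 2.118 = 59.91.

59.9 R_☉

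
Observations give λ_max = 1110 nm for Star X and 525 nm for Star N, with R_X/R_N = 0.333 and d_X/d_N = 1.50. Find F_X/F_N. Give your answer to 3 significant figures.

0.00247

Wien's law: T_X/T_N = λ_N/λ_X = 525/1110 = 0.4730.
L_X/L_N = (R_X/R_N)²(T_X/T_N)⁴ = (0.333)²(0.4730)⁴ = 0.005549.
F_X/F_N = (L_X/L_N)/(d_X/d_N)² = 0.005549/(1.50)² = 0.002466.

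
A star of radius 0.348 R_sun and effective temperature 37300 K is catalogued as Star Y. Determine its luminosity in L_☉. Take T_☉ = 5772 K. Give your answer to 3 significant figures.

211 L_☉

L/L_☉ = (R/R_☉)² (T/T_☉)⁴ = (0.348)² × (37300/5772)⁴
       = 0.1211 × (6.462)⁴ = 0.1211 × 1744 = 211.2.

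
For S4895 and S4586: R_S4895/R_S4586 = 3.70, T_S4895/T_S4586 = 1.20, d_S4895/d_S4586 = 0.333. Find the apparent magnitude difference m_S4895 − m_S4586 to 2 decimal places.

L_S4895/L_S4586 = (3.70)²(1.20)⁴ = 28.39.
F_S4895/F_S4586 = (L_S4895/L_S4586)/(d_S4895/d_S4586)² = 28.39/0.1109 = 256.0.
m_S4895 − m_S4586 = −2.5 log₁₀(256.0) = -6.02.

-6.02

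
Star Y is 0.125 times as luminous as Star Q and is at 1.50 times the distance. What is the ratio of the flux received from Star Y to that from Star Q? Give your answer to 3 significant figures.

0.0556

F = L/(4πd²), so F_Y/F_Q = (L_Y/L_Q) / (d_Y/d_Q)²
= 0.125 / (1.50)² = 0.125 / 2.250 = 0.05556.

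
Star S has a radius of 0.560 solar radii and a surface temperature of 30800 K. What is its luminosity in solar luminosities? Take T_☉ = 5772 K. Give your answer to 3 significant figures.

L/L_☉ = (R/R_☉)² (T/T_☉)⁴ = (0.560)² × (30800/5772)⁴
       = 0.3136 × (5.336)⁴ = 0.3136 × 810.8 = 254.3.

254 solar luminosities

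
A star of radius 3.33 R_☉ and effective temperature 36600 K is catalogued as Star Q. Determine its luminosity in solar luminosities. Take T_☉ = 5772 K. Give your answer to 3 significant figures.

1.79×10^4 solar luminosities

L/L_☉ = (R/R_☉)² (T/T_☉)⁴ = (3.33)² × (36600/5772)⁴
       = 11.09 × (6.341)⁴ = 11.09 × 1617 = 1.793×10^4.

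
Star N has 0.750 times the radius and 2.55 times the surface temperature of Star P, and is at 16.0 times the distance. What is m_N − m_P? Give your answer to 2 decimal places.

L_N/L_P = (0.750)²(2.55)⁴ = 23.78.
F_N/F_P = (L_N/L_P)/(d_N/d_P)² = 23.78/256.0 = 0.09291.
m_N − m_P = −2.5 log₁₀(0.09291) = 2.58.

2.58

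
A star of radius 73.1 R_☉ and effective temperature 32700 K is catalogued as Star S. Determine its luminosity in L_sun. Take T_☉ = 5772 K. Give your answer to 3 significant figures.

5.50×10^6 L_sun

L/L_☉ = (R/R_☉)² (T/T_☉)⁴ = (73.1)² × (32700/5772)⁴
       = 5344 × (5.665)⁴ = 5344 × 1030 = 5.505×10^6.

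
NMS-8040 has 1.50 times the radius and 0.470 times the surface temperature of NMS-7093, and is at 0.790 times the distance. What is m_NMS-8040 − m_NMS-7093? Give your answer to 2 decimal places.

1.89

L_NMS-8040/L_NMS-7093 = (1.50)²(0.470)⁴ = 0.1098.
F_NMS-8040/F_NMS-7093 = (L_NMS-8040/L_NMS-7093)/(d_NMS-8040/d_NMS-7093)² = 0.1098/0.6241 = 0.1759.
m_NMS-8040 − m_NMS-7093 = −2.5 log₁₀(0.1759) = 1.89.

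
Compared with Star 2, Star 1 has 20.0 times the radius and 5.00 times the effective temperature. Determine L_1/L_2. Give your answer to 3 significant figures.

From the Stefan–Boltzmann law, L ∝ R²T⁴, so
L_1/L_2 = (R_1/R_2)² (T_1/T_2)⁴ = (20.0)² × (5.00)⁴ = 400.0 × 625.0 = 2.500×10^5.

2.50×10^5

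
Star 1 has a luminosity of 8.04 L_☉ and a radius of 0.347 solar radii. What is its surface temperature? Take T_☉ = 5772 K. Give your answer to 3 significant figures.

1.65×10^4 K

T/T_☉ = (L/L_☉)^(1/4) / (R/R_☉)^(1/2)
T = 5772 × (8.04)^(1/4) / √(0.347) = 5772 × 1.684 / 0.5891 = 1.650×10^4 K.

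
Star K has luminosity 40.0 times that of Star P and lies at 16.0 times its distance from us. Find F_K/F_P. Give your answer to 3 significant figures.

0.156

F = L/(4πd²), so F_K/F_P = (L_K/L_P) / (d_K/d_P)²
= 40.0 / (16.0)² = 40.0 / 256.0 = 0.1562.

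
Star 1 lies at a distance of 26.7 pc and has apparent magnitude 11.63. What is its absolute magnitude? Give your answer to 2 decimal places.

M = m − 5 log₁₀(d/10 pc) = 11.63 − 5 log₁₀(26.7/10)
  = 11.63 − 5 × 0.427 = 11.63 − 2.13 = 9.50.

9.50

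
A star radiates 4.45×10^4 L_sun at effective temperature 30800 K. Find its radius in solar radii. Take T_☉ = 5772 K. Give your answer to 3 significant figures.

7.41 solar radii

R/R_☉ = √(L/L_☉) / (T/T_☉)² = √(4.45×10^4) / (5.336)²
       = 211.0 / 28.47 = 7.409.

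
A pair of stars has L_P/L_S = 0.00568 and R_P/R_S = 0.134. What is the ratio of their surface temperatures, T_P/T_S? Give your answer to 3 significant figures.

0.750

L ∝ R²T⁴ gives T ∝ (L/R²)^(1/4), so
T_P/T_S = (0.00568 / 0.134²)^(1/4) = (0.3163)^(1/4) = 0.7500.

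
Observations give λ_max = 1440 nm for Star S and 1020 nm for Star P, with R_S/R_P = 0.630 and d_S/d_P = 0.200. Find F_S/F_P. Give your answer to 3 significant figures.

2.50

Wien's law: T_S/T_P = λ_P/λ_S = 1020/1440 = 0.7083.
L_S/L_P = (R_S/R_P)²(T_S/T_P)⁴ = (0.630)²(0.7083)⁴ = 0.09992.
F_S/F_P = (L_S/L_P)/(d_S/d_P)² = 0.09992/(0.200)² = 2.498.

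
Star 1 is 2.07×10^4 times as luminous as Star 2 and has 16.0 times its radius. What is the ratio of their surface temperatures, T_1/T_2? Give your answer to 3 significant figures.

L ∝ R²T⁴ gives T ∝ (L/R²)^(1/4), so
T_1/T_2 = (2.07×10^4 / 16.0²)^(1/4) = (80.86)^(1/4) = 2.999.

3.00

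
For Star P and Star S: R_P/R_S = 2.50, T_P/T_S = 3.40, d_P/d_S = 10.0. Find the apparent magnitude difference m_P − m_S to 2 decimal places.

L_P/L_S = (2.50)²(3.40)⁴ = 835.2.
F_P/F_S = (L_P/L_S)/(d_P/d_S)² = 835.2/100.0 = 8.352.
m_P − m_S = −2.5 log₁₀(8.352) = -2.30.

-2.30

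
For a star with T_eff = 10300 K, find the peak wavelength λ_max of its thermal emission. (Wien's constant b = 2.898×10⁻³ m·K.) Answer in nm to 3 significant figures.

281 nm

λ_max = b/T = 2.898×10⁻³ / 10300 = 2.81×10^-7 m = 281.4 nm.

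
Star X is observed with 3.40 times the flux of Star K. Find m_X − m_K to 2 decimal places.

m_X − m_K = −2.5 log₁₀(F_X/F_K) = −2.5 log₁₀(3.40) = −2.5 × (0.531) = -1.329.

-1.33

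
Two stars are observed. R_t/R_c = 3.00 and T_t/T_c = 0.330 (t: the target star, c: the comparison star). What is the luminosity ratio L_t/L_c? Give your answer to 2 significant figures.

0.11

From the Stefan–Boltzmann law, L ∝ R²T⁴, so
L_t/L_c = (R_t/R_c)² (T_t/T_c)⁴ = (3.00)² × (0.330)⁴ = 9.000 × 0.01186 = 0.1067.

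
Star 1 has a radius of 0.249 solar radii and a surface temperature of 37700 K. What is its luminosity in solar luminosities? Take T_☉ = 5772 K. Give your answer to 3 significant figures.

113 solar luminosities

L/L_☉ = (R/R_☉)² (T/T_☉)⁴ = (0.249)² × (37700/5772)⁴
       = 0.06200 × (6.532)⁴ = 0.06200 × 1820 = 112.8.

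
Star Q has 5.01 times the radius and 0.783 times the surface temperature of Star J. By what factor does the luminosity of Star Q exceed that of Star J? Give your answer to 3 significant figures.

9.43

From the Stefan–Boltzmann law, L ∝ R²T⁴, so
L_Q/L_J = (R_Q/R_J)² (T_Q/T_J)⁴ = (5.01)² × (0.783)⁴ = 25.10 × 0.3759 = 9.435.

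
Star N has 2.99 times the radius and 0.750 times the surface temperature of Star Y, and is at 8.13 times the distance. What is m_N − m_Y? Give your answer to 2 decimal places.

3.42

L_N/L_Y = (2.99)²(0.750)⁴ = 2.829.
F_N/F_Y = (L_N/L_Y)/(d_N/d_Y)² = 2.829/66.10 = 0.04280.
m_N − m_Y = −2.5 log₁₀(0.04280) = 3.42.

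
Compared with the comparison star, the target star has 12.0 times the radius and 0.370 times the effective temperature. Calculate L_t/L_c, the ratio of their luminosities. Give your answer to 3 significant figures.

2.70

From the Stefan–Boltzmann law, L ∝ R²T⁴, so
L_t/L_c = (R_t/R_c)² (T_t/T_c)⁴ = (12.0)² × (0.370)⁴ = 144.0 × 0.01874 = 2.699.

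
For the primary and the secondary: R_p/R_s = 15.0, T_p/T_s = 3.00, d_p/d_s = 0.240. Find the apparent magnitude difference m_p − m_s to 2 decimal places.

L_p/L_s = (15.0)²(3.00)⁴ = 1.822×10^4.
F_p/F_s = (L_p/L_s)/(d_p/d_s)² = 1.822×10^4/0.05760 = 3.164×10^5.
m_p − m_s = −2.5 log₁₀(3.164×10^5) = -13.75.

-13.75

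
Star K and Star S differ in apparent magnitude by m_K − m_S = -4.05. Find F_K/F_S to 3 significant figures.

41.7

F_K/F_S = 10^(−(m_K − m_S)/2.5) = 10^(4.05/2.5) = 10^1.620 = 41.69.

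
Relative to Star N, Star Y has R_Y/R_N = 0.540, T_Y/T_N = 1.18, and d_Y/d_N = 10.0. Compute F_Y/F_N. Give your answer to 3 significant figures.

L_Y/L_N = (R_Y/R_N)²(T_Y/T_N)⁴ = (0.540)² × (1.18)⁴ = 0.5653.
F_Y/F_N = (L_Y/L_N)/(d_Y/d_N)² = 0.5653 / (10.0)² = 0.005653.

0.00565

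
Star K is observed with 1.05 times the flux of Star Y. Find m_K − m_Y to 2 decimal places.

m_K − m_Y = −2.5 log₁₀(F_K/F_Y) = −2.5 log₁₀(1.05) = −2.5 × (0.021) = -0.053.

-0.05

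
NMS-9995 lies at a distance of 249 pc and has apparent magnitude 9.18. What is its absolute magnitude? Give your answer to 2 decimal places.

M = m − 5 log₁₀(d/10 pc) = 9.18 − 5 log₁₀(249/10)
  = 9.18 − 5 × 1.396 = 9.18 − 6.98 = 2.20.

2.20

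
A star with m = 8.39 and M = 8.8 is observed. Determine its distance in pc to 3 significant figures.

m − M = 5 log₁₀(d/10 pc)
8.39 − (8.8) = -0.41 = 5 log₁₀(d/10)
d = 10 × 10^(-0.41/5) = 10 × 10^-0.082 = 8.279 pc.

8.28 pc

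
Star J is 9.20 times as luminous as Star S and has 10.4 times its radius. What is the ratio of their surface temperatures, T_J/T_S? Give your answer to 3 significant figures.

0.540

L ∝ R²T⁴ gives T ∝ (L/R²)^(1/4), so
T_J/T_S = (9.20 / 10.4²)^(1/4) = (0.08506)^(1/4) = 0.5400.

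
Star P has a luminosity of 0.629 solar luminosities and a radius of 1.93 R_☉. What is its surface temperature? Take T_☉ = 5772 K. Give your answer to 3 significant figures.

3.70×10^3 K

T/T_☉ = (L/L_☉)^(1/4) / (R/R_☉)^(1/2)
T = 5772 × (0.629)^(1/4) / √(1.93) = 5772 × 0.8906 / 1.389 = 3700 K.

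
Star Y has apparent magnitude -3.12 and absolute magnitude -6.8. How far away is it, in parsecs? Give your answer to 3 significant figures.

54.5 pc

m − M = 5 log₁₀(d/10 pc)
-3.12 − (-6.8) = 3.68 = 5 log₁₀(d/10)
d = 10 × 10^(3.68/5) = 10 × 10^0.736 = 54.45 pc.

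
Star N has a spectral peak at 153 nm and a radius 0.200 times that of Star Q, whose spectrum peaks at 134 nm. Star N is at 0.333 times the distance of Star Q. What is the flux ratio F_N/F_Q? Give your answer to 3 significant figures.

Wien's law: T_N/T_Q = λ_Q/λ_N = 134/153 = 0.8758.
L_N/L_Q = (R_N/R_Q)²(T_N/T_Q)⁴ = (0.200)²(0.8758)⁴ = 0.02353.
F_N/F_Q = (L_N/L_Q)/(d_N/d_Q)² = 0.02353/(0.333)² = 0.2122.

0.212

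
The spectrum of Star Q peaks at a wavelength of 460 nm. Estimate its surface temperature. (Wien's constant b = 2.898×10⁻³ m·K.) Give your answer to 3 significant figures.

6.30×10^3 K

T = b/λ_max = 2.898×10⁻³ / (460×10⁻⁹) = 6300 K.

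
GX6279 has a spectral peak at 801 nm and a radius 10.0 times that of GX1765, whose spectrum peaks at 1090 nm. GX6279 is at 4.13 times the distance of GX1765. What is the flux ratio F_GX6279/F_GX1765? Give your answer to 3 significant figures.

20.1

Wien's law: T_GX6279/T_GX1765 = λ_GX1765/λ_GX6279 = 1090/801 = 1.361.
L_GX6279/L_GX1765 = (R_GX6279/R_GX1765)²(T_GX6279/T_GX1765)⁴ = (10.0)²(1.361)⁴ = 342.9.
F_GX6279/F_GX1765 = (L_GX6279/L_GX1765)/(d_GX6279/d_GX1765)² = 342.9/(4.13)² = 20.10.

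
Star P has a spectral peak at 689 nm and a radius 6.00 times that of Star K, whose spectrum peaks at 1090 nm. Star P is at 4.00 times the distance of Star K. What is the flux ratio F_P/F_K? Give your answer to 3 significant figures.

Wien's law: T_P/T_K = λ_K/λ_P = 1090/689 = 1.582.
L_P/L_K = (R_P/R_K)²(T_P/T_K)⁴ = (6.00)²(1.582)⁴ = 225.5.
F_P/F_K = (L_P/L_K)/(d_P/d_K)² = 225.5/(4.00)² = 14.09.

14.1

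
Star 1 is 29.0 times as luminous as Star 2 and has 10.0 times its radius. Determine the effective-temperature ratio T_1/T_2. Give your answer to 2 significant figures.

0.73

L ∝ R²T⁴ gives T ∝ (L/R²)^(1/4), so
T_1/T_2 = (29.0 / 10.0²)^(1/4) = (0.2900)^(1/4) = 0.7338.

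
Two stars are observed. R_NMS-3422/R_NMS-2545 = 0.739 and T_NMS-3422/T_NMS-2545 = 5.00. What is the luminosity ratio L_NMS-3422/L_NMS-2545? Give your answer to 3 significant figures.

341

From the Stefan–Boltzmann law, L ∝ R²T⁴, so
L_NMS-3422/L_NMS-2545 = (R_NMS-3422/R_NMS-2545)² (T_NMS-3422/T_NMS-2545)⁴ = (0.739)² × (5.00)⁴ = 0.5461 × 625.0 = 341.3.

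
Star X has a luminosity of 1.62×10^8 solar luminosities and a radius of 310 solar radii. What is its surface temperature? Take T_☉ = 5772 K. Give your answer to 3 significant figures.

3.70×10^4 K

T/T_☉ = (L/L_☉)^(1/4) / (R/R_☉)^(1/2)
T = 5772 × (1.62×10^8)^(1/4) / √(310) = 5772 × 112.8 / 17.61 = 3.698×10^4 K.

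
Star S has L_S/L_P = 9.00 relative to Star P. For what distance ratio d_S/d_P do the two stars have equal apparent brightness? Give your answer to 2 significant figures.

3.0

Equal flux requires L_S/d_S² = L_P/d_P², so d_S/d_P = √(L_S/L_P)
= √(9.00) = 3.000.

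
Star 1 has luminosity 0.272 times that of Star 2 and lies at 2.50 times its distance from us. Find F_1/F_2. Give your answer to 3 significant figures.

0.0435

F = L/(4πd²), so F_1/F_2 = (L_1/L_2) / (d_1/d_2)²
= 0.272 / (2.50)² = 0.272 / 6.250 = 0.04352.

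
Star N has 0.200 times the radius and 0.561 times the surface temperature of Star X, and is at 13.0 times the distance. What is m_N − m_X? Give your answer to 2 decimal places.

L_N/L_X = (0.200)²(0.561)⁴ = 0.003962.
F_N/F_X = (L_N/L_X)/(d_N/d_X)² = 0.003962/169.0 = 2.344×10^-5.
m_N − m_X = −2.5 log₁₀(2.344×10^-5) = 11.57.

11.57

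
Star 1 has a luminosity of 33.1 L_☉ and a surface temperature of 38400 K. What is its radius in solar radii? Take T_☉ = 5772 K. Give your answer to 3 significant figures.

0.130 solar radii

R/R_☉ = √(L/L_☉) / (T/T_☉)² = √(33.1) / (6.653)²
       = 5.753 / 44.26 = 0.1300.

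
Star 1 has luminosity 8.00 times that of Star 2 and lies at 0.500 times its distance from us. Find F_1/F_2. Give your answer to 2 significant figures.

32

F = L/(4πd²), so F_1/F_2 = (L_1/L_2) / (d_1/d_2)²
= 8.00 / (0.500)² = 8.00 / 0.2500 = 32.00.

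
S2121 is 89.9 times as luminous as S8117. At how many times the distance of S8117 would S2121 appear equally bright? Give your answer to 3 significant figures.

Equal flux requires L_S2121/d_S2121² = L_S8117/d_S8117², so d_S2121/d_S8117 = √(L_S2121/L_S8117)
= √(89.9) = 9.482.

9.48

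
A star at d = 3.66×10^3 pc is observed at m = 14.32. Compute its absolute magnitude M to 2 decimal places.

M = m − 5 log₁₀(d/10 pc) = 14.32 − 5 log₁₀(3.66×10^3/10)
  = 14.32 − 5 × 2.563 = 14.32 − 12.82 = 1.50.

1.50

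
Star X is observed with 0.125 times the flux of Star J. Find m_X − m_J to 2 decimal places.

m_X − m_J = −2.5 log₁₀(F_X/F_J) = −2.5 log₁₀(0.125) = −2.5 × (-0.903) = 2.258.

2.26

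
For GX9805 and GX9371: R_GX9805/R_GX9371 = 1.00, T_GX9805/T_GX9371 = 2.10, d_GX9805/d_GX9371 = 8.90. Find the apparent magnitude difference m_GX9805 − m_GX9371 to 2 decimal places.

1.52

L_GX9805/L_GX9371 = (1.00)²(2.10)⁴ = 19.45.
F_GX9805/F_GX9371 = (L_GX9805/L_GX9371)/(d_GX9805/d_GX9371)² = 19.45/79.21 = 0.2455.
m_GX9805 − m_GX9371 = −2.5 log₁₀(0.2455) = 1.52.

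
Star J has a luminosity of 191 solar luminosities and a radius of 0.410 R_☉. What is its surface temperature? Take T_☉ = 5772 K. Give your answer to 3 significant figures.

T/T_☉ = (L/L_☉)^(1/4) / (R/R_☉)^(1/2)
T = 5772 × (191)^(1/4) / √(0.410) = 5772 × 3.718 / 0.6403 = 3.351×10^4 K.

3.35×10^4 K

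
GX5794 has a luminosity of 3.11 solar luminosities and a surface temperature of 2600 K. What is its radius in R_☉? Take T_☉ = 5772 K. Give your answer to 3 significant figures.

R/R_☉ = √(L/L_☉) / (T/T_☉)² = √(3.11) / (0.4505)²
       = 1.764 / 0.2029 = 8.691.

8.69 R_☉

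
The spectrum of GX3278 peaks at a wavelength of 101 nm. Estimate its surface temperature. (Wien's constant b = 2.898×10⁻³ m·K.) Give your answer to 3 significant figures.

T = b/λ_max = 2.898×10⁻³ / (101×10⁻⁹) = 2.869×10^4 K.

2.87×10^4 K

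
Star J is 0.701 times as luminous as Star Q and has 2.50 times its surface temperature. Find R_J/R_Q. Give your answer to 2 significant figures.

L ∝ R²T⁴ gives R ∝ √L / T², so
R_J/R_Q = √(0.701) / (2.50)² = 0.8373 / 6.250 = 0.1340.

0.13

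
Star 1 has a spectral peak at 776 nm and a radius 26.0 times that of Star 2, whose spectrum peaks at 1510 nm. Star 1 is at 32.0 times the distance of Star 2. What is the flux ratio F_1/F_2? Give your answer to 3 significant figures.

Wien's law: T_1/T_2 = λ_2/λ_1 = 1510/776 = 1.946.
L_1/L_2 = (R_1/R_2)²(T_1/T_2)⁴ = (26.0)²(1.946)⁴ = 9692.
F_1/F_2 = (L_1/L_2)/(d_1/d_2)² = 9692/(32.0)² = 9.465.

9.46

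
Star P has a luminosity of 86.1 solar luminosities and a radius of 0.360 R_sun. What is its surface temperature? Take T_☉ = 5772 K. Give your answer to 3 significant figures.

T/T_☉ = (L/L_☉)^(1/4) / (R/R_☉)^(1/2)
T = 5772 × (86.1)^(1/4) / √(0.360) = 5772 × 3.046 / 0.6000 = 2.930×10^4 K.

2.93×10^4 K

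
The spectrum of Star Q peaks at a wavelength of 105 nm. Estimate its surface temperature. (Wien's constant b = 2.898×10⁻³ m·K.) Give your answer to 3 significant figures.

2.76×10^4 K

T = b/λ_max = 2.898×10⁻³ / (105×10⁻⁹) = 2.760×10^4 K.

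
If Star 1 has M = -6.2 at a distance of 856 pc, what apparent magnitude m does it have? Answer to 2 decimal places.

m = M + 5 log₁₀(d/10 pc) = -6.2 + 5 log₁₀(856/10)
  = -6.2 + 5 × 1.932 = -6.2 + 9.66 = 3.46.

3.46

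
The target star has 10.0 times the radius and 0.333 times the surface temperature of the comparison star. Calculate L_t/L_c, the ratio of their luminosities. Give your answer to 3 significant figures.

1.23

From the Stefan–Boltzmann law, L ∝ R²T⁴, so
L_t/L_c = (R_t/R_c)² (T_t/T_c)⁴ = (10.0)² × (0.333)⁴ = 100.0 × 0.01230 = 1.230.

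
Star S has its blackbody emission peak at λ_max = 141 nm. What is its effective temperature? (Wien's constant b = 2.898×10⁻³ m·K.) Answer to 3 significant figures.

2.06×10^4 K

T = b/λ_max = 2.898×10⁻³ / (141×10⁻⁹) = 2.055×10^4 K.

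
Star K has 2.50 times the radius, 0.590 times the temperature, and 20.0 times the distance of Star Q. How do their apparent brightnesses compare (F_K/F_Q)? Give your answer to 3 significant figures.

0.00189

L_K/L_Q = (R_K/R_Q)²(T_K/T_Q)⁴ = (2.50)² × (0.590)⁴ = 0.7573.
F_K/F_Q = (L_K/L_Q)/(d_K/d_Q)² = 0.7573 / (20.0)² = 0.001893.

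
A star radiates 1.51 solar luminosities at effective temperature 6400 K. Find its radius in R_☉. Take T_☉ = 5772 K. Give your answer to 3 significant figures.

R/R_☉ = √(L/L_☉) / (T/T_☉)² = √(1.51) / (1.109)²
       = 1.229 / 1.229 = 0.9995.

0.999 R_☉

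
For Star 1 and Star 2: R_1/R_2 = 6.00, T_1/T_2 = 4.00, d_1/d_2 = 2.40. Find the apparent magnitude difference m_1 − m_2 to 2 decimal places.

L_1/L_2 = (6.00)²(4.00)⁴ = 9216.
F_1/F_2 = (L_1/L_2)/(d_1/d_2)² = 9216/5.760 = 1600.
m_1 − m_2 = −2.5 log₁₀(1600) = -8.01.

-8.01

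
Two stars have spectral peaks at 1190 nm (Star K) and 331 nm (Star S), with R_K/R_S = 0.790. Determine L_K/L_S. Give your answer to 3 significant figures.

0.00374

Wien's law gives T ∝ 1/λ_max, so T_K/T_S = λ_S/λ_K = 331/1190 = 0.2782.
Then L ∝ R²T⁴ gives L_K/L_S = (0.790)² × (0.2782)⁴ = 0.6241 × 0.005986 = 0.003736.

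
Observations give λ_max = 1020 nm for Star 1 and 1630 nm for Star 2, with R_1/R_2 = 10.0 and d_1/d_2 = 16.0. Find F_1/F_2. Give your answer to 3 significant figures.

2.55

Wien's law: T_1/T_2 = λ_2/λ_1 = 1630/1020 = 1.598.
L_1/L_2 = (R_1/R_2)²(T_1/T_2)⁴ = (10.0)²(1.598)⁴ = 652.2.
F_1/F_2 = (L_1/L_2)/(d_1/d_2)² = 652.2/(16.0)² = 2.547.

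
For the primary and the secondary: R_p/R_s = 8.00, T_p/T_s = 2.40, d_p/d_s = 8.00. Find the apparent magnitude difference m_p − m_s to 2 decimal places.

-3.80

L_p/L_s = (8.00)²(2.40)⁴ = 2123.
F_p/F_s = (L_p/L_s)/(d_p/d_s)² = 2123/64.00 = 33.18.
m_p − m_s = −2.5 log₁₀(33.18) = -3.80.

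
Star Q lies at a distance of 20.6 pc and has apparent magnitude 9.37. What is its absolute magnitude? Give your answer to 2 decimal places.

7.80

M = m − 5 log₁₀(d/10 pc) = 9.37 − 5 log₁₀(20.6/10)
  = 9.37 − 5 × 0.314 = 9.37 − 1.57 = 7.80.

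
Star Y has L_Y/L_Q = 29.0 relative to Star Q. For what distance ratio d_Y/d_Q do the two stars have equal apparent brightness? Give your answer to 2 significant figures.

5.4

Equal flux requires L_Y/d_Y² = L_Q/d_Q², so d_Y/d_Q = √(L_Y/L_Q)
= √(29.0) = 5.385.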